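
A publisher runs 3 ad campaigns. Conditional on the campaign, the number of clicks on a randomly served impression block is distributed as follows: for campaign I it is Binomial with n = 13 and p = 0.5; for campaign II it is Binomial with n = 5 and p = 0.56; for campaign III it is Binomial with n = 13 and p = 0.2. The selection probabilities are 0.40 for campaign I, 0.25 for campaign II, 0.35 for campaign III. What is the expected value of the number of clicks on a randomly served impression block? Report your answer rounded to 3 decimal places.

4.210

Component means — I: 6.5; II: 2.8; III: 2.6.
E[X] = 0.4·6.5 + 0.25·2.8 + 0.35·2.6 = 4.21.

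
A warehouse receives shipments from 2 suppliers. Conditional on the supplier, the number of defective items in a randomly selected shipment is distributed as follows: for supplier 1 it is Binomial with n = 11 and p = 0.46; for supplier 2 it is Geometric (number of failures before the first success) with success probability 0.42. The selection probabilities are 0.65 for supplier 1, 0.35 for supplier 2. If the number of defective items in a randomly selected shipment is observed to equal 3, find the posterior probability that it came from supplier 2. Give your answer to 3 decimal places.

0.275

Likelihoods P(X=3 | ·): 1: 0.11612; 2: 0.081947.
Posterior ∝ prior × likelihood. Numerator for 2: 0.35·0.081947 = 0.0286815.
Normalizing constant: 0.65·0.11612 + 0.35·0.081947 = 0.10416.
P(2 | observation) = 0.0286815 / 0.10416 = 0.275361.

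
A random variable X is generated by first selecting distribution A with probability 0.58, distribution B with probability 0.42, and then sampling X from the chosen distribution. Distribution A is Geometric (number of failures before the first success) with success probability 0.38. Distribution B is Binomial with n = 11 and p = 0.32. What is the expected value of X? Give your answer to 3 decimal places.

2.425

Component means — A: 1.63158; B: 3.52.
E[X] = 0.58·1.63158 + 0.42·3.52 = 2.42472.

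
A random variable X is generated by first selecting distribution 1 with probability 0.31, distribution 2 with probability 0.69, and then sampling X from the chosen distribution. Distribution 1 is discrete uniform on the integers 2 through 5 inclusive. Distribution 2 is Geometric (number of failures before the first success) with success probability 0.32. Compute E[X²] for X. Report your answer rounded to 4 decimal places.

11.8828

For each component E[X²] = Var + (mean)², giving 1: 13.5; 2: 11.1562.
Overall E[X²] = 0.31·13.5 + 0.69·11.1562 = 11.8828.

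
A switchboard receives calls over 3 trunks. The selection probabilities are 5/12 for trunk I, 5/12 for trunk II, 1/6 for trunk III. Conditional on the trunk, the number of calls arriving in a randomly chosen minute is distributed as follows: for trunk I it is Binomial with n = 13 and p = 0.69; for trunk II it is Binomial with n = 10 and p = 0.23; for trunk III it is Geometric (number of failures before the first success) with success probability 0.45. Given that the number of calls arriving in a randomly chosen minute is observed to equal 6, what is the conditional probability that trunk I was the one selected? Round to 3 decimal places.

Likelihoods P(X=6 | ·): I: 0.0509499; II: 0.0109282; III: 0.0124563.
Posterior ∝ prior × likelihood. Numerator for I: 0.416667·0.0509499 = 0.0212291.
Normalizing constant: 0.416667·0.0509499 + 0.416667·0.0109282 + 0.166667·0.0124563 = 0.0278586.
P(I | observation) = 0.0212291 / 0.0278586 = 0.762032.

0.762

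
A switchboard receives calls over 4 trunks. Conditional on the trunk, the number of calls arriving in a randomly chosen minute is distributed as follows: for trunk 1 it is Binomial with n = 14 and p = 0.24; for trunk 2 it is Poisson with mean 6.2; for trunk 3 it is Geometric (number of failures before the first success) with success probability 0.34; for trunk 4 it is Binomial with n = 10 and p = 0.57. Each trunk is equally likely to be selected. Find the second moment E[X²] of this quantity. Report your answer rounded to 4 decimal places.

25.7254

For each component E[X²] = Var + (mean)², giving 1: 13.8432; 2: 44.64; 3: 9.47751; 4: 34.941.
Overall E[X²] = 0.25·13.8432 + 0.25·44.64 + 0.25·9.47751 + 0.25·34.941 = 25.7254.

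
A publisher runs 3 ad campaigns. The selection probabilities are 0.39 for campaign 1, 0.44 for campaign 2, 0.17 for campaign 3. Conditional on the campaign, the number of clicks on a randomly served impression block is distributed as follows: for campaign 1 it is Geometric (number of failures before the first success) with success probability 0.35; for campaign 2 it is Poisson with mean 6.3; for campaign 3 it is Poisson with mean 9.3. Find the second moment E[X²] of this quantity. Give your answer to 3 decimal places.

For each component E[X²] = Var + (mean)², giving 1: 8.7551; 2: 45.99; 3: 95.79.
Overall E[X²] = 0.39·8.7551 + 0.44·45.99 + 0.17·95.79 = 39.9344.

39.934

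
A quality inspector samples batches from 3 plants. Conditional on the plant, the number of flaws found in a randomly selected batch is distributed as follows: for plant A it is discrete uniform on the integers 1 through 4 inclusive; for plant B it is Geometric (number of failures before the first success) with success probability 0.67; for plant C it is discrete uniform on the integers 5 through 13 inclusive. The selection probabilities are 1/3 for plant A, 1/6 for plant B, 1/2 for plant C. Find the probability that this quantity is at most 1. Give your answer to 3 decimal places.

0.232

Conditional on each plant, P(X ≤ 1): A: 0.25; B: 0.8911; C: 0.
By total probability, P(X ≤ 1) = 0.333333·0.25 + 0.166667·0.8911 + 0.5·0 = 0.23185.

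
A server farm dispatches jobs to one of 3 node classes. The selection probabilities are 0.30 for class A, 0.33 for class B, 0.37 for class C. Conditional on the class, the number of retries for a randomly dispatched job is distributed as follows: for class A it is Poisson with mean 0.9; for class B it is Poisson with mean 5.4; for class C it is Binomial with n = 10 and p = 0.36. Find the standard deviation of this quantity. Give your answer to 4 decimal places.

Per component, A: μ=0.9, E[X²]=1.71; B: μ=5.4, E[X²]=34.56; C: μ=3.6, E[X²]=15.264.
E[X] = 0.3·0.9 + 0.33·5.4 + 0.37·3.6 = 3.384.
E[X²] = 0.3·1.71 + 0.33·34.56 + 0.37·15.264 = 17.5655.
Var(X) = E[X²] − (E[X])² = 17.5655 − 11.4515 = 6.11402.
SD(X) = √6.11402 = 2.47266.

2.4727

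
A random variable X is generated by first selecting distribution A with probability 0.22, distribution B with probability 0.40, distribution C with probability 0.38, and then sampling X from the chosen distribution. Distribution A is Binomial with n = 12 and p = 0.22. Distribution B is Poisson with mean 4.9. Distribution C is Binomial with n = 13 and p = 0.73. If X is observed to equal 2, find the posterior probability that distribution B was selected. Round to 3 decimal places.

Likelihoods P(X=2 | ·): A: 0.266278; B: 0.0893962; C: 2.31069e-05.
Posterior ∝ prior × likelihood. Numerator for B: 0.4·0.0893962 = 0.0357585.
Normalizing constant: 0.22·0.266278 + 0.4·0.0893962 + 0.38·2.31069e-05 = 0.0943484.
P(B | observation) = 0.0357585 / 0.0943484 = 0.379005.

0.379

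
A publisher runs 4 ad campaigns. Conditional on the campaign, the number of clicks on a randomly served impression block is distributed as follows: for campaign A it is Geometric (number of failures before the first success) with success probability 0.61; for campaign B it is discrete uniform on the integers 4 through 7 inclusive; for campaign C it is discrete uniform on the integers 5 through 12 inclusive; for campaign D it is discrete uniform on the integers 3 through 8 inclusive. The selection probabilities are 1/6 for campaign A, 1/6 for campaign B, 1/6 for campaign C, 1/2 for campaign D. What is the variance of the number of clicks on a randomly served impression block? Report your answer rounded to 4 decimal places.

8.0578

Per component, A: μ=0.639344, E[X²]=1.45687; B: μ=5.5, E[X²]=31.5; C: μ=8.5, E[X²]=77.5; D: μ=5.5, E[X²]=33.1667.
E[X] = 0.166667·0.639344 + 0.166667·5.5 + 0.166667·8.5 + 0.5·5.5 = 5.18989.
E[X²] = 0.166667·1.45687 + 0.166667·31.5 + 0.166667·77.5 + 0.5·33.1667 = 34.9928.
Var(X) = E[X²] − (E[X])² = 34.9928 − 26.935 = 8.05785.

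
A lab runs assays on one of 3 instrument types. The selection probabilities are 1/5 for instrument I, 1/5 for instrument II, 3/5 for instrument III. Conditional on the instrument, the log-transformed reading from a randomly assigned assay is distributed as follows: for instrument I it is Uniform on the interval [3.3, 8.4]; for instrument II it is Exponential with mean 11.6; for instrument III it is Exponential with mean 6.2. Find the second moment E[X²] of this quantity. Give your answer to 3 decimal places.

For each component E[X²] = Var + (mean)², giving I: 36.39; II: 269.12; III: 76.88.
Overall E[X²] = 0.2·36.39 + 0.2·269.12 + 0.6·76.88 = 107.23.

107.230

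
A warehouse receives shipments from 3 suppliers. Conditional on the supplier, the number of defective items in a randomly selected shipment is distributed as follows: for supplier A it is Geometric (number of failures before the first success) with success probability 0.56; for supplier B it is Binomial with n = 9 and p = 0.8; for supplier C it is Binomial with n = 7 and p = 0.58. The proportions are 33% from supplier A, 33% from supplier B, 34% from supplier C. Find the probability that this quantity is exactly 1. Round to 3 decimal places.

0.089

Conditional on each supplier, P(X = 1): A: 0.2464; B: 1.8432e-05; C: 0.0222855.
By total probability, P(X = 1) = 0.33·0.2464 + 0.33·1.8432e-05 + 0.34·0.0222855 = 0.0888951.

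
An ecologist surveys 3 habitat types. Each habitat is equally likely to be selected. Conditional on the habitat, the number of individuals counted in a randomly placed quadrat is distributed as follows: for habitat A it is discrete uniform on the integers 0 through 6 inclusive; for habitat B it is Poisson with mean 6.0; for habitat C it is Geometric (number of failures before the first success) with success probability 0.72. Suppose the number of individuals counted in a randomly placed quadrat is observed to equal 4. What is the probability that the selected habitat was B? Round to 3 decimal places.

Likelihoods P(X=4 | ·): A: 0.142857; B: 0.133853; C: 0.00442552.
Posterior ∝ prior × likelihood. Numerator for B: 0.333333·0.133853 = 0.0446175.
Normalizing constant: 0.333333·0.142857 + 0.333333·0.133853 + 0.333333·0.00442552 = 0.0937118.
P(B | observation) = 0.0446175 / 0.0937118 = 0.476115.

0.476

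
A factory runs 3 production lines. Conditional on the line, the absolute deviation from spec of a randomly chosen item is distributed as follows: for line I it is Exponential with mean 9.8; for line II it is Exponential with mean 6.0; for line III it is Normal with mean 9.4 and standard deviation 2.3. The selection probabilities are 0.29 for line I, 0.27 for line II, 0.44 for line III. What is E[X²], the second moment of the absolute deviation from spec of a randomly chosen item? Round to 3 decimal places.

For each component E[X²] = Var + (mean)², giving I: 192.08; II: 72; III: 93.65.
Overall E[X²] = 0.29·192.08 + 0.27·72 + 0.44·93.65 = 116.349.

116.349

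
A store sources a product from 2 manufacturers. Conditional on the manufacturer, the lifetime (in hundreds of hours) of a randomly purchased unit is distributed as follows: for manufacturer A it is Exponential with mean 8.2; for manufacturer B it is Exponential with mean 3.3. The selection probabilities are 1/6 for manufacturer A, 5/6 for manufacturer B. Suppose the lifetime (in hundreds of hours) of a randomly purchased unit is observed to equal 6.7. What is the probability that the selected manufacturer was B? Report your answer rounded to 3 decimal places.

Likelihoods f(6.7 | ·): A: 0.0538686; B: 0.0397866.
Posterior ∝ prior × likelihood. Numerator for B: 0.833333·0.0397866 = 0.0331555.
Normalizing constant: 0.166667·0.0538686 + 0.833333·0.0397866 = 0.0421336.
P(B | observation) = 0.0331555 / 0.0421336 = 0.786913.

0.787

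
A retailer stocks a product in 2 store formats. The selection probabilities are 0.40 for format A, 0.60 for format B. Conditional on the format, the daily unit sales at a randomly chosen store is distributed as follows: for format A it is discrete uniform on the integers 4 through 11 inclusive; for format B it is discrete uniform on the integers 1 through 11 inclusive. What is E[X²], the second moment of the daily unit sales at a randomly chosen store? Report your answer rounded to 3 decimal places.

52.200

For each component E[X²] = Var + (mean)², giving A: 61.5; B: 46.
Overall E[X²] = 0.4·61.5 + 0.6·46 = 52.2.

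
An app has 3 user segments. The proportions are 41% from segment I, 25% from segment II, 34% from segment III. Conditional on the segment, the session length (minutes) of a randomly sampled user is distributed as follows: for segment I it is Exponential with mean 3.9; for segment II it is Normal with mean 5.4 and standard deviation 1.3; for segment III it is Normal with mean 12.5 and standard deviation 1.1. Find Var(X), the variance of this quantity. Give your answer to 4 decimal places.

Per component, I: μ=3.9, E[X²]=30.42; II: μ=5.4, E[X²]=30.85; III: μ=12.5, E[X²]=157.46.
E[X] = 0.41·3.9 + 0.25·5.4 + 0.34·12.5 = 7.199.
E[X²] = 0.41·30.42 + 0.25·30.85 + 0.34·157.46 = 73.7211.
Var(X) = E[X²] − (E[X])² = 73.7211 − 51.8256 = 21.8955.

21.8955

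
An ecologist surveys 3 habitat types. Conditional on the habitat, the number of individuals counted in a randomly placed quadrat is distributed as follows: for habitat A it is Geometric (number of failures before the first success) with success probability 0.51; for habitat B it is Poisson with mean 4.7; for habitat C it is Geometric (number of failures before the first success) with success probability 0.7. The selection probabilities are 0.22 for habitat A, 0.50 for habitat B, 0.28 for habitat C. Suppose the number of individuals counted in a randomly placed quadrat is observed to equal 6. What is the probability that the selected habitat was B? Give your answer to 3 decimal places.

0.976

Likelihoods P(X=6 | ·): A: 0.00705906; B: 0.136167; C: 0.0005103.
Posterior ∝ prior × likelihood. Numerator for B: 0.5·0.136167 = 0.0680833.
Normalizing constant: 0.22·0.00705906 + 0.5·0.136167 + 0.28·0.0005103 = 0.0697792.
P(B | observation) = 0.0680833 / 0.0697792 = 0.975697.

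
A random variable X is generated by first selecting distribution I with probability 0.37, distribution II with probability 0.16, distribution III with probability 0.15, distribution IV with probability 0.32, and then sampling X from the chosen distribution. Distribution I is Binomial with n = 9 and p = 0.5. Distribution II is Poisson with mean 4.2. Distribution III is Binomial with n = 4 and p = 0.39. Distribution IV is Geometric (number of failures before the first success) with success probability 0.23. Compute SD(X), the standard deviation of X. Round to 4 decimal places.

2.7028

Per component, I: μ=4.5, E[X²]=22.5; II: μ=4.2, E[X²]=21.84; III: μ=1.56, E[X²]=3.3852; IV: μ=3.34783, E[X²]=25.7637.
E[X] = 0.37·4.5 + 0.16·4.2 + 0.15·1.56 + 0.32·3.34783 = 3.6423.
E[X²] = 0.37·22.5 + 0.16·21.84 + 0.15·3.3852 + 0.32·25.7637 = 20.5716.
Var(X) = E[X²] − (E[X])² = 20.5716 − 13.2664 = 7.30518.
SD(X) = √7.30518 = 2.70281.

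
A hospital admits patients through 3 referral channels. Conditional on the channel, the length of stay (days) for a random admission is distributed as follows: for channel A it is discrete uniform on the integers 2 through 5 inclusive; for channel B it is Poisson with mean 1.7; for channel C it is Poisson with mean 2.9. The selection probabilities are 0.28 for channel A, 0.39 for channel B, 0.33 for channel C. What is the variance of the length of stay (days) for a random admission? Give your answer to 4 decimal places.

2.5424

Per component, A: μ=3.5, E[X²]=13.5; B: μ=1.7, E[X²]=4.59; C: μ=2.9, E[X²]=11.31.
E[X] = 0.28·3.5 + 0.39·1.7 + 0.33·2.9 = 2.6.
E[X²] = 0.28·13.5 + 0.39·4.59 + 0.33·11.31 = 9.3024.
Var(X) = E[X²] − (E[X])² = 9.3024 − 6.76 = 2.5424.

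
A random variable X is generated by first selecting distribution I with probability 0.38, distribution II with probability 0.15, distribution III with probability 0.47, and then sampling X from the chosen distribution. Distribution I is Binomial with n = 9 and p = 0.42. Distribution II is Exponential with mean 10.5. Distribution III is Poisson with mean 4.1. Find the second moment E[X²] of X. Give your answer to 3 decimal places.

For each component E[X²] = Var + (mean)², giving I: 16.4808; II: 220.5; III: 20.91.
Overall E[X²] = 0.38·16.4808 + 0.15·220.5 + 0.47·20.91 = 49.1654.

49.165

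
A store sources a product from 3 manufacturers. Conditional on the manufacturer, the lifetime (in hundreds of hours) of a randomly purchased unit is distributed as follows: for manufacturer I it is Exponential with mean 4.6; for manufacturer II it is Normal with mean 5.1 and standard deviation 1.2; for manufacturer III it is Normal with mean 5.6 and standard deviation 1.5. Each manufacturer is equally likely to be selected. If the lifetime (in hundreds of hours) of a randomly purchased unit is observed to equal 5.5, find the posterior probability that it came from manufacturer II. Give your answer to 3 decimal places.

0.487

Likelihoods f(5.5 | ·): I: 0.0657623; II: 0.314486; III: 0.265371.
Posterior ∝ prior × likelihood. Numerator for II: 0.333333·0.314486 = 0.104829.
Normalizing constant: 0.333333·0.0657623 + 0.333333·0.314486 + 0.333333·0.265371 = 0.215206.
P(II | observation) = 0.104829 / 0.215206 = 0.487107.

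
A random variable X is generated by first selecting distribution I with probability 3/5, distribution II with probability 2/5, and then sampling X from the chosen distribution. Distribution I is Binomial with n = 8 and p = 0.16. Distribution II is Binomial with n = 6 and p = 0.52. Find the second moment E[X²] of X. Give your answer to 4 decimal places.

6.1210

For each component E[X²] = Var + (mean)², giving I: 2.7136; II: 11.232.
Overall E[X²] = 0.6·2.7136 + 0.4·11.232 = 6.12096.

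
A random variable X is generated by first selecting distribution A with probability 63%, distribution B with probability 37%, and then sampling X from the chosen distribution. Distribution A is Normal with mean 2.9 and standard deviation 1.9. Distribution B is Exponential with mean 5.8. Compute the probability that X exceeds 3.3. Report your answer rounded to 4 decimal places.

0.4719

Conditional on each component, P(X > 3.3): A: 0.416628; B: 0.566111.
By total probability, P(X > 3.3) = 0.63·0.416628 + 0.37·0.566111 = 0.471937.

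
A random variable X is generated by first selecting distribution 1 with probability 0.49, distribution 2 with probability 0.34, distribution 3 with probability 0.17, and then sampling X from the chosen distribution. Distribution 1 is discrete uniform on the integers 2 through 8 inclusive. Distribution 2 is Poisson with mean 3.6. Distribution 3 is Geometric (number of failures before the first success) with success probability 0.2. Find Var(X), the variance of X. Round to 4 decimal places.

Per component, 1: μ=5, E[X²]=29; 2: μ=3.6, E[X²]=16.56; 3: μ=4, E[X²]=36.
E[X] = 0.49·5 + 0.34·3.6 + 0.17·4 = 4.354.
E[X²] = 0.49·29 + 0.34·16.56 + 0.17·36 = 25.9604.
Var(X) = E[X²] − (E[X])² = 25.9604 − 18.9573 = 7.00308.

7.0031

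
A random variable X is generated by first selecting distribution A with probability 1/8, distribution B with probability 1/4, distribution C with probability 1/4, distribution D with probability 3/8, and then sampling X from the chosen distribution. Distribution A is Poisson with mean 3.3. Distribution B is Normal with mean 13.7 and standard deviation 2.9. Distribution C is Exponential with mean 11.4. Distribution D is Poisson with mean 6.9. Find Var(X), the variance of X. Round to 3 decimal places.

Per component, A: μ=3.3, E[X²]=14.19; B: μ=13.7, E[X²]=196.1; C: μ=11.4, E[X²]=259.92; D: μ=6.9, E[X²]=54.51.
E[X] = 0.125·3.3 + 0.25·13.7 + 0.25·11.4 + 0.375·6.9 = 9.275.
E[X²] = 0.125·14.19 + 0.25·196.1 + 0.25·259.92 + 0.375·54.51 = 136.22.
Var(X) = E[X²] − (E[X])² = 136.22 − 86.0256 = 50.1944.

50.194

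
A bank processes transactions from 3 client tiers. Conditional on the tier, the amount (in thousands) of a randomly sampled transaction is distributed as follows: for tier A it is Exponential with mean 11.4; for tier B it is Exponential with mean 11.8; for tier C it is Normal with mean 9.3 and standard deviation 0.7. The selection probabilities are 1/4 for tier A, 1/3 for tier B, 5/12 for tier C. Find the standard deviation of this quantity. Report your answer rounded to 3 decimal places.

Per component, A: μ=11.4, E[X²]=259.92; B: μ=11.8, E[X²]=278.48; C: μ=9.3, E[X²]=86.98.
E[X] = 0.25·11.4 + 0.333333·11.8 + 0.416667·9.3 = 10.6583.
E[X²] = 0.25·259.92 + 0.333333·278.48 + 0.416667·86.98 = 194.048.
Var(X) = E[X²] − (E[X])² = 194.048 − 113.6 = 80.4483.
SD(X) = √80.4483 = 8.9693.

8.969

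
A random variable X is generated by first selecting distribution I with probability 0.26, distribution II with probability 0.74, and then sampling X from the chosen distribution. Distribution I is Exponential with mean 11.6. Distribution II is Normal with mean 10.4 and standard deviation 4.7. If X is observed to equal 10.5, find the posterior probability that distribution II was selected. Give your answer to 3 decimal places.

Likelihoods f(10.5 | ·): I: 0.0348683; II: 0.0848621.
Posterior ∝ prior × likelihood. Numerator for II: 0.74·0.0848621 = 0.062798.
Normalizing constant: 0.26·0.0348683 + 0.74·0.0848621 = 0.0718637.
P(II | observation) = 0.062798 / 0.0718637 = 0.873848.

0.874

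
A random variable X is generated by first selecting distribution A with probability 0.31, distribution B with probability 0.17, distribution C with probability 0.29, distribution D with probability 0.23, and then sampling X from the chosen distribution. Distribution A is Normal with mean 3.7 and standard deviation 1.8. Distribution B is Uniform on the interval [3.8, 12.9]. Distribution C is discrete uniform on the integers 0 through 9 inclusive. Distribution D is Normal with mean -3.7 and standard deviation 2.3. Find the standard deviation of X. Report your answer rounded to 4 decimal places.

Per component, A: μ=3.7, E[X²]=16.93; B: μ=8.35, E[X²]=76.6233; C: μ=4.5, E[X²]=28.5; D: μ=-3.7, E[X²]=18.98.
E[X] = 0.31·3.7 + 0.17·8.35 + 0.29·4.5 + 0.23·-3.7 = 3.0205.
E[X²] = 0.31·16.93 + 0.17·76.6233 + 0.29·28.5 + 0.23·18.98 = 30.9047.
Var(X) = E[X²] − (E[X])² = 30.9047 − 9.12342 = 21.7812.
SD(X) = √21.7812 = 4.66704.

4.6670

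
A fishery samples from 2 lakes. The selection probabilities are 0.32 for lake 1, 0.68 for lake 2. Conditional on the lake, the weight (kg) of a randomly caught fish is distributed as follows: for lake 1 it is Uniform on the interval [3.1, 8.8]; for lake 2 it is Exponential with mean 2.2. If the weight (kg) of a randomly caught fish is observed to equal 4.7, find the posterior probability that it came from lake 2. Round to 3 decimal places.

0.394

Likelihoods f(4.7 | ·): 1: 0.175439; 2: 0.0536743.
Posterior ∝ prior × likelihood. Numerator for 2: 0.68·0.0536743 = 0.0364985.
Normalizing constant: 0.32·0.175439 + 0.68·0.0536743 = 0.0926389.
P(2 | observation) = 0.0364985 / 0.0926389 = 0.393987.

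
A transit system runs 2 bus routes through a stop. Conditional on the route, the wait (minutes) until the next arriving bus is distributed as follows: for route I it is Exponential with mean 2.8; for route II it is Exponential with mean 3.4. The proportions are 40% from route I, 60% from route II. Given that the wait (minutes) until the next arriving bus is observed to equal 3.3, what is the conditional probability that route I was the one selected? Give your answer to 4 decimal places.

Likelihoods f(3.3 | ·): I: 0.109899; II: 0.111429.
Posterior ∝ prior × likelihood. Numerator for I: 0.4·0.109899 = 0.0439597.
Normalizing constant: 0.4·0.109899 + 0.6·0.111429 = 0.110817.
P(I | observation) = 0.0439597 / 0.110817 = 0.396686.

0.3967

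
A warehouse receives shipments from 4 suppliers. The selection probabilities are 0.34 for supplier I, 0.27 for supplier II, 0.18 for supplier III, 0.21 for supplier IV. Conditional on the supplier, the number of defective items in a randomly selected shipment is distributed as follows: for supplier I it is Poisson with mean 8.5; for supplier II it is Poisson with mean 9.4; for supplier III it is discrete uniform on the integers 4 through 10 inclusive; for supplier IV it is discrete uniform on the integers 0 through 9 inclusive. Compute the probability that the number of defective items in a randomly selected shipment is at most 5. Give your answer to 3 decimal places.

0.254

Conditional on each supplier, P(X ≤ 5): I: 0.149597; II: 0.0934707; III: 0.285714; IV: 0.6.
By total probability, P(X ≤ 5) = 0.34·0.149597 + 0.27·0.0934707 + 0.18·0.285714 + 0.21·0.6 = 0.253529.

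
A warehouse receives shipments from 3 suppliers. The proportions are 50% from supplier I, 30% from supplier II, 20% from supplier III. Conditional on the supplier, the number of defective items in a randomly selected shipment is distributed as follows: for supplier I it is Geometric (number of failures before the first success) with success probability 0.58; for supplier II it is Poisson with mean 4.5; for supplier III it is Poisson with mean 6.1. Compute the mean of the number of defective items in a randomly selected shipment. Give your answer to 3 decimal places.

Component means — I: 0.724138; II: 4.5; III: 6.1.
E[X] = 0.5·0.724138 + 0.3·4.5 + 0.2·6.1 = 2.93207.

2.932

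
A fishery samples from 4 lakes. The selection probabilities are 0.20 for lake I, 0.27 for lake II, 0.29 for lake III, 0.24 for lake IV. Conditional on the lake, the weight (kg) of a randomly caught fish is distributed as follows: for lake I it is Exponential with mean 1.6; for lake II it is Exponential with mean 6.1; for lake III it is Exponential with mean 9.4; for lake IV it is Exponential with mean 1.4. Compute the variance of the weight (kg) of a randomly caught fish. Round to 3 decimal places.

48.016

Per component, I: μ=1.6, E[X²]=5.12; II: μ=6.1, E[X²]=74.42; III: μ=9.4, E[X²]=176.72; IV: μ=1.4, E[X²]=3.92.
E[X] = 0.2·1.6 + 0.27·6.1 + 0.29·9.4 + 0.24·1.4 = 5.029.
E[X²] = 0.2·5.12 + 0.27·74.42 + 0.29·176.72 + 0.24·3.92 = 73.307.
Var(X) = E[X²] − (E[X])² = 73.307 − 25.2908 = 48.0162.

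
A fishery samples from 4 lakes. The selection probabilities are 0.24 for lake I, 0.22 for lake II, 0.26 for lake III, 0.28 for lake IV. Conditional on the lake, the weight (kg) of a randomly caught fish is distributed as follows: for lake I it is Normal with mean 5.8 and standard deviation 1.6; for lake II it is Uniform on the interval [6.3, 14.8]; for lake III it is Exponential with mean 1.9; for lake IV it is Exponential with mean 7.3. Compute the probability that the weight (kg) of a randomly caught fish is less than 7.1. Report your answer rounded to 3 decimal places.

Conditional on each lake, P(X < 7.1): I: 0.791748; II: 0.0941176; III: 0.976171; IV: 0.621902.
By total probability, P(X < 7.1) = 0.24·0.791748 + 0.22·0.0941176 + 0.26·0.976171 + 0.28·0.621902 = 0.638662.

0.639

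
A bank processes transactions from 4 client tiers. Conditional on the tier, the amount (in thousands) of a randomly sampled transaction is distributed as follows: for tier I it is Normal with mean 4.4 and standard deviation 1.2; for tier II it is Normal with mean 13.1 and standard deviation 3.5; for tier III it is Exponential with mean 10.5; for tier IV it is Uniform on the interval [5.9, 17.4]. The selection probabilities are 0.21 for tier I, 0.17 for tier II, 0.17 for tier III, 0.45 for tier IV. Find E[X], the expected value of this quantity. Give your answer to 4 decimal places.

Component means — I: 4.4; II: 13.1; III: 10.5; IV: 11.65.
E[X] = 0.21·4.4 + 0.17·13.1 + 0.17·10.5 + 0.45·11.65 = 10.1785.

10.1785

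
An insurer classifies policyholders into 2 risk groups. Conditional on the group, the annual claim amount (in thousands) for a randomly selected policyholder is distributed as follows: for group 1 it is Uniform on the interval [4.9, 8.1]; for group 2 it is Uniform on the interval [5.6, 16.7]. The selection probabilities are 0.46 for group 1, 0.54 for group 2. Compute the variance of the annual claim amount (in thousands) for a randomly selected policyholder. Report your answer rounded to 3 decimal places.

Per component, 1: μ=6.5, E[X²]=43.1033; 2: μ=11.15, E[X²]=134.59.
E[X] = 0.46·6.5 + 0.54·11.15 = 9.011.
E[X²] = 0.46·43.1033 + 0.54·134.59 = 92.5061.
Var(X) = E[X²] − (E[X])² = 92.5061 − 81.1981 = 11.308.

11.308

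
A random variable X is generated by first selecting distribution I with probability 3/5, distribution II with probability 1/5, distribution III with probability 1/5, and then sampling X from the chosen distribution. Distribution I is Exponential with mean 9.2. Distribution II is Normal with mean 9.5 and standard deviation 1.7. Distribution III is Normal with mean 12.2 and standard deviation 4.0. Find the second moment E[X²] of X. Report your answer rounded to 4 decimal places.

For each component E[X²] = Var + (mean)², giving I: 169.28; II: 93.14; III: 164.84.
Overall E[X²] = 0.6·169.28 + 0.2·93.14 + 0.2·164.84 = 153.164.

153.1640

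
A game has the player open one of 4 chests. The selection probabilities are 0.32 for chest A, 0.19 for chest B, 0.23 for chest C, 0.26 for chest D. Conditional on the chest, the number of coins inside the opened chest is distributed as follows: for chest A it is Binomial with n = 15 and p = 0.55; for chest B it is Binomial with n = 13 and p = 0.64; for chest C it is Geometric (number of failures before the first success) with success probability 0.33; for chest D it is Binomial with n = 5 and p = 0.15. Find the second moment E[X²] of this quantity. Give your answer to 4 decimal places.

39.3645

For each component E[X²] = Var + (mean)², giving A: 71.775; B: 72.2176; C: 10.2746; D: 1.2.
Overall E[X²] = 0.32·71.775 + 0.19·72.2176 + 0.23·10.2746 + 0.26·1.2 = 39.3645.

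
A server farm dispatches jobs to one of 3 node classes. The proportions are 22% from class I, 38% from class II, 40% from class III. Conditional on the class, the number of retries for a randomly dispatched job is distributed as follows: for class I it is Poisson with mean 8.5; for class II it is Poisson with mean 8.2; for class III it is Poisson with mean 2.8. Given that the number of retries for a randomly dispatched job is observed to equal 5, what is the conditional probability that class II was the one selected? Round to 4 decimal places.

0.3853

Likelihoods P(X=5 | ·): I: 0.0752333; II: 0.0848542; III: 0.0872136.
Posterior ∝ prior × likelihood. Numerator for II: 0.38·0.0848542 = 0.0322446.
Normalizing constant: 0.22·0.0752333 + 0.38·0.0848542 + 0.4·0.0872136 = 0.0836814.
P(II | observation) = 0.0322446 / 0.0836814 = 0.385326.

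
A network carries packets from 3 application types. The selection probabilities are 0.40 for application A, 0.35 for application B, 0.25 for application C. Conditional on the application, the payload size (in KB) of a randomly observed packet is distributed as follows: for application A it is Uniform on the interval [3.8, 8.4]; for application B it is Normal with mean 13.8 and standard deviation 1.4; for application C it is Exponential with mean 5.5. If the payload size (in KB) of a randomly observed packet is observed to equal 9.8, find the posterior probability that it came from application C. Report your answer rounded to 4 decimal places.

0.8197

Likelihoods f(9.8 | ·): A: 0; B: 0.00481007; C: 0.0306058.
Posterior ∝ prior × likelihood. Numerator for C: 0.25·0.0306058 = 0.00765145.
Normalizing constant: 0.4·0 + 0.35·0.00481007 + 0.25·0.0306058 = 0.00933497.
P(C | observation) = 0.00765145 / 0.00933497 = 0.819654.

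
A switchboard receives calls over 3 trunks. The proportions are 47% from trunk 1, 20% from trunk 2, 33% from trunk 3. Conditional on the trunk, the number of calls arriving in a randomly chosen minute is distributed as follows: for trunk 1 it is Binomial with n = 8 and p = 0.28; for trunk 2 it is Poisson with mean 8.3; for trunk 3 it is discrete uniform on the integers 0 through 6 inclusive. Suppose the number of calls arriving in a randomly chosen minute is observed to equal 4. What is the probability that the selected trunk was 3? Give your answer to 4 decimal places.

Likelihoods P(X=4 | ·): 1: 0.115627; 2: 0.0491425; 3: 0.142857.
Posterior ∝ prior × likelihood. Numerator for 3: 0.33·0.142857 = 0.0471429.
Normalizing constant: 0.47·0.115627 + 0.2·0.0491425 + 0.33·0.142857 = 0.111316.
P(3 | observation) = 0.0471429 / 0.111316 = 0.423504.

0.4235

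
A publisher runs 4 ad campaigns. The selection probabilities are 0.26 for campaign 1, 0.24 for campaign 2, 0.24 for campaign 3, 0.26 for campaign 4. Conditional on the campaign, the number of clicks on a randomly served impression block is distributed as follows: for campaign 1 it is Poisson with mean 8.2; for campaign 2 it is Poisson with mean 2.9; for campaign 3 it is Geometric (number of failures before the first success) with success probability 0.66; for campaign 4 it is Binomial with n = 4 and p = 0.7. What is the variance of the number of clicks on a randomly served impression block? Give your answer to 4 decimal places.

11.2969

Per component, 1: μ=8.2, E[X²]=75.44; 2: μ=2.9, E[X²]=11.31; 3: μ=0.515152, E[X²]=1.04591; 4: μ=2.8, E[X²]=8.68.
E[X] = 0.26·8.2 + 0.24·2.9 + 0.24·0.515152 + 0.26·2.8 = 3.67964.
E[X²] = 0.26·75.44 + 0.24·11.31 + 0.24·1.04591 + 0.26·8.68 = 24.8366.
Var(X) = E[X²] − (E[X])² = 24.8366 − 13.5397 = 11.2969.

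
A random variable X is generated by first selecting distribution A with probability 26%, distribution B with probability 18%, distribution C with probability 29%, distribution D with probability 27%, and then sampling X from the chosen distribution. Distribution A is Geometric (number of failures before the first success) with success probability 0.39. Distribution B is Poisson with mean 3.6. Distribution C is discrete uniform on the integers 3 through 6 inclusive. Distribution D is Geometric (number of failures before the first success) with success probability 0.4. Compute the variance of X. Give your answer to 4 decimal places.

4.8712

Per component, A: μ=1.5641, E[X²]=6.45694; B: μ=3.6, E[X²]=16.56; C: μ=4.5, E[X²]=21.5; D: μ=1.5, E[X²]=6.
E[X] = 0.26·1.5641 + 0.18·3.6 + 0.29·4.5 + 0.27·1.5 = 2.76467.
E[X²] = 0.26·6.45694 + 0.18·16.56 + 0.29·21.5 + 0.27·6 = 12.5146.
Var(X) = E[X²] − (E[X])² = 12.5146 − 7.64338 = 4.87122.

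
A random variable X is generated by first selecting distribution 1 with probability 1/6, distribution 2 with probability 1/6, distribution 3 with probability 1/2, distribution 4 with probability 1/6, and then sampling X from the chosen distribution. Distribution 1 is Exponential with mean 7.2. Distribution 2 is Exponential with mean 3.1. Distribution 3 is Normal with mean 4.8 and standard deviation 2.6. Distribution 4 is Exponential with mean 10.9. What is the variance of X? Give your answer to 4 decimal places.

39.7822

Per component, 1: μ=7.2, E[X²]=103.68; 2: μ=3.1, E[X²]=19.22; 3: μ=4.8, E[X²]=29.8; 4: μ=10.9, E[X²]=237.62.
E[X] = 0.166667·7.2 + 0.166667·3.1 + 0.5·4.8 + 0.166667·10.9 = 5.93333.
E[X²] = 0.166667·103.68 + 0.166667·19.22 + 0.5·29.8 + 0.166667·237.62 = 74.9867.
Var(X) = E[X²] − (E[X])² = 74.9867 − 35.2044 = 39.7822.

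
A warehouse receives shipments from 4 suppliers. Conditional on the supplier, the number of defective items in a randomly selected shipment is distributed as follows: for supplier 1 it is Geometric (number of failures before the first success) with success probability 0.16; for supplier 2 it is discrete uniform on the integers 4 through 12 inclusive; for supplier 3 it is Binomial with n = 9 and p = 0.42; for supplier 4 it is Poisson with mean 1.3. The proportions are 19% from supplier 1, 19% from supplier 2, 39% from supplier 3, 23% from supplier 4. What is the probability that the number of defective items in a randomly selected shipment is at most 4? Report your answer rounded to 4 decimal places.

Conditional on each supplier, P(X ≤ 4): 1: 0.581788; 2: 0.111111; 3: 0.690308; 4: 0.989337.
By total probability, P(X ≤ 4) = 0.19·0.581788 + 0.19·0.111111 + 0.39·0.690308 + 0.23·0.989337 = 0.628418.

0.6284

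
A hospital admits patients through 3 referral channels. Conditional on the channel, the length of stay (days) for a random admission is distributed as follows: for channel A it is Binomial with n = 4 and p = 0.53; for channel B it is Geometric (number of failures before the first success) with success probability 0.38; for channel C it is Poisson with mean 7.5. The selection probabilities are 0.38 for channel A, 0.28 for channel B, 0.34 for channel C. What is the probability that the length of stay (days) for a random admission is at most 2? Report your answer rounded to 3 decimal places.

0.464

Conditional on each channel, P(X ≤ 2): A: 0.641206; B: 0.761672; C: 0.0202567.
By total probability, P(X ≤ 2) = 0.38·0.641206 + 0.28·0.761672 + 0.34·0.0202567 = 0.463814.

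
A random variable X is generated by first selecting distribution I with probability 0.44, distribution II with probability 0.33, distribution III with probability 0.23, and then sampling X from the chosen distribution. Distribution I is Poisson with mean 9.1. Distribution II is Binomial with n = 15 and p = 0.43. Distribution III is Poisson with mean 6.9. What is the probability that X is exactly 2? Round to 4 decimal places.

0.0118

Conditional on each component, P(X = 2): I: 0.00462352; II: 0.0130167; III: 0.0239903.
By total probability, P(X = 2) = 0.44·0.00462352 + 0.33·0.0130167 + 0.23·0.0239903 = 0.0118476.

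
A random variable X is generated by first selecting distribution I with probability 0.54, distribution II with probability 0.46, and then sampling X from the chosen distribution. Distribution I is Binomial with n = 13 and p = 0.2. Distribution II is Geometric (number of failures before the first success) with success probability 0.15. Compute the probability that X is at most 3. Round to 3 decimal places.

Conditional on each component, P(X ≤ 3): I: 0.747324; II: 0.477994.
By total probability, P(X ≤ 3) = 0.54·0.747324 + 0.46·0.477994 = 0.623432.

0.623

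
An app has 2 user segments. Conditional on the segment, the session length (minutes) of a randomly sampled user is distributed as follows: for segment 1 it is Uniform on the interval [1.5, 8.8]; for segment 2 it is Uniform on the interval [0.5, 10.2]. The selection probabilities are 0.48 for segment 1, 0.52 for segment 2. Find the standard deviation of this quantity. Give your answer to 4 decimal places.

2.4938

Per component, 1: μ=5.15, E[X²]=30.9633; 2: μ=5.35, E[X²]=36.4633.
E[X] = 0.48·5.15 + 0.52·5.35 = 5.254.
E[X²] = 0.48·30.9633 + 0.52·36.4633 = 33.8233.
Var(X) = E[X²] − (E[X])² = 33.8233 − 27.6045 = 6.21882.
SD(X) = √6.21882 = 2.49376.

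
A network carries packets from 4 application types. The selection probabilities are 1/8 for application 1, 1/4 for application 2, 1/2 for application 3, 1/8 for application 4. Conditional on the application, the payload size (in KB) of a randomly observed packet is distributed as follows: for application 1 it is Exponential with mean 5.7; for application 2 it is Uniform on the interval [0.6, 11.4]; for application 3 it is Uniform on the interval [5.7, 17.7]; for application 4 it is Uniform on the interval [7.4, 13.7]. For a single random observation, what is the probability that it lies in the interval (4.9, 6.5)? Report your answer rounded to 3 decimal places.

0.083

Conditional on each application, P(4.9 < X < 6.5): 1: 0.103604; 2: 0.148148; 3: 0.0666667; 4: 0.
By total probability, P(4.9 < X < 6.5) = 0.125·0.103604 + 0.25·0.148148 + 0.5·0.0666667 + 0.125·0 = 0.0833208.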